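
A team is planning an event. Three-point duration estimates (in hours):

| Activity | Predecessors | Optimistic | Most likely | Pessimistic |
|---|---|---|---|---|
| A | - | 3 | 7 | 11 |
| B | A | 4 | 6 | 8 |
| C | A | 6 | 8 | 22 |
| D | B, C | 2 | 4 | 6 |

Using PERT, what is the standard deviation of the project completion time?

3.06 hours

te_A = (3 + 4·7 + 11)/6 = 42/6 = 7; σ²_A = ((11−3)/6)² = 1.778
te_B = (4 + 4·6 + 8)/6 = 36/6 = 6; σ²_B = ((8−4)/6)² = 0.444
te_C = (6 + 4·8 + 22)/6 = 60/6 = 10; σ²_C = ((22−6)/6)² = 7.111
te_D = (2 + 4·4 + 6)/6 = 24/6 = 4; σ²_D = ((6−2)/6)² = 0.444

Forward pass:
ES_A = 0; EF_A = 7
ES_B = 7; EF_B = 7+6 = 13
ES_C = 7; EF_C = 7+10 = 17
ES_D = max(EF_B=13, EF_C=17) = 17; EF_D = 17+4 = 21
Expected project duration μ = 21 hours. Critical path: A → C → D.

Variance along critical path = 1.778 + 7.111 + 0.444 = 9.333
σ = √9.333 = 3.055 hours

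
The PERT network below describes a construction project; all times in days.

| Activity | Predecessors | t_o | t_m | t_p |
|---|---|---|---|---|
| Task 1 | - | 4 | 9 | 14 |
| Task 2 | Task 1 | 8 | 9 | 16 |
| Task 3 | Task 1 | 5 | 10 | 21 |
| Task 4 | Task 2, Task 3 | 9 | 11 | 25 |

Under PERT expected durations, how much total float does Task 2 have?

1 days

te_Task 1 = (4 + 4·9 + 14)/6 = 54/6 = 9
te_Task 2 = (8 + 4·9 + 16)/6 = 60/6 = 10
te_Task 3 = (5 + 4·10 + 21)/6 = 66/6 = 11
te_Task 4 = (9 + 4·11 + 25)/6 = 78/6 = 13

Forward pass:
ES_Task 1 = 0; EF_Task 1 = 9
ES_Task 2 = 9; EF_Task 2 = 9+10 = 19
ES_Task 3 = 9; EF_Task 3 = 9+11 = 20
ES_Task 4 = max(EF_Task 2=19, EF_Task 3=20) = 20; EF_Task 4 = 20+13 = 33
Expected project duration μ = 33 days. Critical path: Task 1 → Task 3 → Task 4.

Backward pass:
LF_Task 4 = 33; LS_Task 4 = 33−13 = 20
LF_Task 3 = LS_Task 4 = 20; LS_Task 3 = 20−11 = 9
LF_Task 2 = LS_Task 4 = 20; LS_Task 2 = 20−10 = 10
LF_Task 1 = min(LS_Task 2=10, LS_Task 3=9) = 9; LS_Task 1 = 9−9 = 0
Slack_Task 2 = LS_Task 2 − ES_Task 2 = 10 − 9 = 1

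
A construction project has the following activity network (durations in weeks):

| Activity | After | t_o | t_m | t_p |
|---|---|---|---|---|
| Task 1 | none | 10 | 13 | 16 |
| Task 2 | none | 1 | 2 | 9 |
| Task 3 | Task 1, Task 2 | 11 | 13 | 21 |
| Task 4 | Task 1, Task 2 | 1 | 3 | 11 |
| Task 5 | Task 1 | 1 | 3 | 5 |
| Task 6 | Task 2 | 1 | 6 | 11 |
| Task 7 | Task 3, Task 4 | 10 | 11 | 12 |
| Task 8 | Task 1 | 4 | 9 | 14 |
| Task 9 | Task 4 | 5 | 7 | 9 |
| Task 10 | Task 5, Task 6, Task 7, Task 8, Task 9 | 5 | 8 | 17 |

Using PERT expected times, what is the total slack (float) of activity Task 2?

10 weeks

te_Task 1 = (10 + 4·13 + 16)/6 = 78/6 = 13
te_Task 2 = (1 + 4·2 + 9)/6 = 18/6 = 3
te_Task 3 = (11 + 4·13 + 21)/6 = 84/6 = 14
te_Task 4 = (1 + 4·3 + 11)/6 = 24/6 = 4
te_Task 5 = (1 + 4·3 + 5)/6 = 18/6 = 3
te_Task 6 = (1 + 4·6 + 11)/6 = 36/6 = 6
te_Task 7 = (10 + 4·11 + 12)/6 = 66/6 = 11
te_Task 8 = (4 + 4·9 + 14)/6 = 54/6 = 9
te_Task 9 = (5 + 4·7 + 9)/6 = 42/6 = 7
te_Task 10 = (5 + 4·8 + 17)/6 = 54/6 = 9

Forward pass:
ES_Task 1 = 0; EF_Task 1 = 13
ES_Task 2 = 0; EF_Task 2 = 3
ES_Task 3 = max(EF_Task 1=13, EF_Task 2=3) = 13; EF_Task 3 = 13+14 = 27
ES_Task 4 = max(EF_Task 1=13, EF_Task 2=3) = 13; EF_Task 4 = 13+4 = 17
ES_Task 5 = 13; EF_Task 5 = 13+3 = 16
ES_Task 6 = 3; EF_Task 6 = 3+6 = 9
ES_Task 7 = max(EF_Task 3=27, EF_Task 4=17) = 27; EF_Task 7 = 27+11 = 38
ES_Task 8 = 13; EF_Task 8 = 13+9 = 22
ES_Task 9 = 17; EF_Task 9 = 17+7 = 24
ES_Task 10 = max(EF_Task 5=16, EF_Task 6=9, EF_Task 7=38, EF_Task 8=22, EF_Task 9=24) = 38; EF_Task 10 = 38+9 = 47
Expected project duration μ = 47 weeks. Critical path: Task 1 → Task 3 → Task 7 → Task 10.

Backward pass:
LF_Task 10 = 47; LS_Task 10 = 47−9 = 38
LF_Task 9 = LS_Task 10 = 38; LS_Task 9 = 38−7 = 31
LF_Task 8 = LS_Task 10 = 38; LS_Task 8 = 38−9 = 29
LF_Task 7 = LS_Task 10 = 38; LS_Task 7 = 38−11 = 27
LF_Task 6 = LS_Task 10 = 38; LS_Task 6 = 38−6 = 32
LF_Task 5 = LS_Task 10 = 38; LS_Task 5 = 38−3 = 35
LF_Task 4 = min(LS_Task 7=27, LS_Task 9=31) = 27; LS_Task 4 = 27−4 = 23
LF_Task 3 = LS_Task 7 = 27; LS_Task 3 = 27−14 = 13
LF_Task 2 = min(LS_Task 3=13, LS_Task 4=23, LS_Task 6=32) = 13; LS_Task 2 = 13−3 = 10
LF_Task 1 = min(LS_Task 3=13, LS_Task 4=23, LS_Task 5=35, LS_Task 8=29) = 13; LS_Task 1 = 13−13 = 0
Slack_Task 2 = LS_Task 2 − ES_Task 2 = 10 − 0 = 10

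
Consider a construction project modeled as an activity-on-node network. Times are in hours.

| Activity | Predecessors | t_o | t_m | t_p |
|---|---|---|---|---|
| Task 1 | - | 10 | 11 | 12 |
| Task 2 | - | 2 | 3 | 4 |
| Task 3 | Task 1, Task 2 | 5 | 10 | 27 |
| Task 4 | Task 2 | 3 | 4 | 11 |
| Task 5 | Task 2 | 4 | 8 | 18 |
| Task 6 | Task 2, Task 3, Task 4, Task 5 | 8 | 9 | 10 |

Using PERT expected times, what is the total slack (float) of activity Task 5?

te_Task 1 = (10 + 4·11 + 12)/6 = 66/6 = 11
te_Task 2 = (2 + 4·3 + 4)/6 = 18/6 = 3
te_Task 3 = (5 + 4·10 + 27)/6 = 72/6 = 12
te_Task 4 = (3 + 4·4 + 11)/6 = 30/6 = 5
te_Task 5 = (4 + 4·8 + 18)/6 = 54/6 = 9
te_Task 6 = (8 + 4·9 + 10)/6 = 54/6 = 9

Forward pass:
ES_Task 1 = 0; EF_Task 1 = 11
ES_Task 2 = 0; EF_Task 2 = 3
ES_Task 3 = max(EF_Task 1=11, EF_Task 2=3) = 11; EF_Task 3 = 11+12 = 23
ES_Task 4 = 3; EF_Task 4 = 3+5 = 8
ES_Task 5 = 3; EF_Task 5 = 3+9 = 12
ES_Task 6 = max(EF_Task 2=3, EF_Task 3=23, EF_Task 4=8, EF_Task 5=12) = 23; EF_Task 6 = 23+9 = 32
Expected project duration μ = 32 hours. Critical path: Task 1 → Task 3 → Task 6.

Backward pass:
LF_Task 6 = 32; LS_Task 6 = 32−9 = 23
LF_Task 5 = LS_Task 6 = 23; LS_Task 5 = 23−9 = 14
LF_Task 4 = LS_Task 6 = 23; LS_Task 4 = 23−5 = 18
LF_Task 3 = LS_Task 6 = 23; LS_Task 3 = 23−12 = 11
LF_Task 2 = min(LS_Task 3=11, LS_Task 4=18, LS_Task 5=14, LS_Task 6=23) = 11; LS_Task 2 = 11−3 = 8
LF_Task 1 = LS_Task 3 = 11; LS_Task 1 = 11−11 = 0
Slack_Task 5 = LS_Task 5 − ES_Task 5 = 14 − 3 = 11

11 hours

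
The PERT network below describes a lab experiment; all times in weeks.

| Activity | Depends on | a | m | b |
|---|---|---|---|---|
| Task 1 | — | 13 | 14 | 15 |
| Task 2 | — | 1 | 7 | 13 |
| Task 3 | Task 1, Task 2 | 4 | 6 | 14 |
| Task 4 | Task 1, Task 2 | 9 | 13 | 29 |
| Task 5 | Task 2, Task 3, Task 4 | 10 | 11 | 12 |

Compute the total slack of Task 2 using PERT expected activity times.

te_Task 1 = (13 + 4·14 + 15)/6 = 84/6 = 14
te_Task 2 = (1 + 4·7 + 13)/6 = 42/6 = 7
te_Task 3 = (4 + 4·6 + 14)/6 = 42/6 = 7
te_Task 4 = (9 + 4·13 + 29)/6 = 90/6 = 15
te_Task 5 = (10 + 4·11 + 12)/6 = 66/6 = 11

Forward pass:
ES_Task 1 = 0; EF_Task 1 = 14
ES_Task 2 = 0; EF_Task 2 = 7
ES_Task 3 = max(EF_Task 1=14, EF_Task 2=7) = 14; EF_Task 3 = 14+7 = 21
ES_Task 4 = max(EF_Task 1=14, EF_Task 2=7) = 14; EF_Task 4 = 14+15 = 29
ES_Task 5 = max(EF_Task 2=7, EF_Task 3=21, EF_Task 4=29) = 29; EF_Task 5 = 29+11 = 40
Expected project duration μ = 40 weeks. Critical path: Task 1 → Task 4 → Task 5.

Backward pass:
LF_Task 5 = 40; LS_Task 5 = 40−11 = 29
LF_Task 4 = LS_Task 5 = 29; LS_Task 4 = 29−15 = 14
LF_Task 3 = LS_Task 5 = 29; LS_Task 3 = 29−7 = 22
LF_Task 2 = min(LS_Task 3=22, LS_Task 4=14, LS_Task 5=29) = 14; LS_Task 2 = 14−7 = 7
LF_Task 1 = min(LS_Task 3=22, LS_Task 4=14) = 14; LS_Task 1 = 14−14 = 0
Slack_Task 2 = LS_Task 2 − ES_Task 2 = 7 − 0 = 7

7 weeks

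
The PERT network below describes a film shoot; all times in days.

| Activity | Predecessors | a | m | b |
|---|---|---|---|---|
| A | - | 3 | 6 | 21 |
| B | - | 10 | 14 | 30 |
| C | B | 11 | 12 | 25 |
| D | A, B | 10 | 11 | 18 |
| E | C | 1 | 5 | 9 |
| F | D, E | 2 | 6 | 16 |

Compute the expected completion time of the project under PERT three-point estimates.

te_A = (3 + 4·6 + 21)/6 = 48/6 = 8
te_B = (10 + 4·14 + 30)/6 = 96/6 = 16
te_C = (11 + 4·12 + 25)/6 = 84/6 = 14
te_D = (10 + 4·11 + 18)/6 = 72/6 = 12
te_E = (1 + 4·5 + 9)/6 = 30/6 = 5
te_F = (2 + 4·6 + 16)/6 = 42/6 = 7

Forward pass:
ES_A = 0; EF_A = 8
ES_B = 0; EF_B = 16
ES_C = 16; EF_C = 16+14 = 30
ES_D = max(EF_A=8, EF_B=16) = 16; EF_D = 16+12 = 28
ES_E = 30; EF_E = 30+5 = 35
ES_F = max(EF_D=28, EF_E=35) = 35; EF_F = 35+7 = 42
Expected project duration μ = 42 days. Critical path: B → C → E → F.

42 days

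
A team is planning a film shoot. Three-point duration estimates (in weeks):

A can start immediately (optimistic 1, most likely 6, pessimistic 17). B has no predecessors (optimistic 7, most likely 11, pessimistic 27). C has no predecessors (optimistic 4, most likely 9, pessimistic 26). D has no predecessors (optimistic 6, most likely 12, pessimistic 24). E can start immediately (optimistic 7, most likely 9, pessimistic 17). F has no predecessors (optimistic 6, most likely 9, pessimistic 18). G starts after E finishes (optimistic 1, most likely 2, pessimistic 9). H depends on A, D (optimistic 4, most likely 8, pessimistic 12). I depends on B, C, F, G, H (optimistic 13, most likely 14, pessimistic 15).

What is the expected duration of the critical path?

te_A = (1 + 4·6 + 17)/6 = 42/6 = 7
te_B = (7 + 4·11 + 27)/6 = 78/6 = 13
te_C = (4 + 4·9 + 26)/6 = 66/6 = 11
te_D = (6 + 4·12 + 24)/6 = 78/6 = 13
te_E = (7 + 4·9 + 17)/6 = 60/6 = 10
te_F = (6 + 4·9 + 18)/6 = 60/6 = 10
te_G = (1 + 4·2 + 9)/6 = 18/6 = 3
te_H = (4 + 4·8 + 12)/6 = 48/6 = 8
te_I = (13 + 4·14 + 15)/6 = 84/6 = 14

Forward pass:
ES_A = 0; EF_A = 7
ES_B = 0; EF_B = 13
ES_C = 0; EF_C = 11
ES_D = 0; EF_D = 13
ES_E = 0; EF_E = 10
ES_F = 0; EF_F = 10
ES_G = 10; EF_G = 10+3 = 13
ES_H = max(EF_A=7, EF_D=13) = 13; EF_H = 13+8 = 21
ES_I = max(EF_B=13, EF_C=11, EF_F=10, EF_G=13, EF_H=21) = 21; EF_I = 21+14 = 35
Expected project duration μ = 35 weeks. Critical path: D → H → I.

35 weeks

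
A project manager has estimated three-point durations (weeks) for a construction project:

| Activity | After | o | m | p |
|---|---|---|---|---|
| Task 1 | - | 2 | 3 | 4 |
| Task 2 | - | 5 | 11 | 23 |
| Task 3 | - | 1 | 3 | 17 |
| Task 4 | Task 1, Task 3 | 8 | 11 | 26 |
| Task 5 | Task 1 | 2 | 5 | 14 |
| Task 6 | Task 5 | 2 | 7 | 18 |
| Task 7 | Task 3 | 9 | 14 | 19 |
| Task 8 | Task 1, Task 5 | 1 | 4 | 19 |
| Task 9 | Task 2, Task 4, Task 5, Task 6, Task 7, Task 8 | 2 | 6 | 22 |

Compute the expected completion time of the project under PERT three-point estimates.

te_Task 1 = (2 + 4·3 + 4)/6 = 18/6 = 3
te_Task 2 = (5 + 4·11 + 23)/6 = 72/6 = 12
te_Task 3 = (1 + 4·3 + 17)/6 = 30/6 = 5
te_Task 4 = (8 + 4·11 + 26)/6 = 78/6 = 13
te_Task 5 = (2 + 4·5 + 14)/6 = 36/6 = 6
te_Task 6 = (2 + 4·7 + 18)/6 = 48/6 = 8
te_Task 7 = (9 + 4·14 + 19)/6 = 84/6 = 14
te_Task 8 = (1 + 4·4 + 19)/6 = 36/6 = 6
te_Task 9 = (2 + 4·6 + 22)/6 = 48/6 = 8

Forward pass:
ES_Task 1 = 0; EF_Task 1 = 3
ES_Task 2 = 0; EF_Task 2 = 12
ES_Task 3 = 0; EF_Task 3 = 5
ES_Task 4 = max(EF_Task 1=3, EF_Task 3=5) = 5; EF_Task 4 = 5+13 = 18
ES_Task 5 = 3; EF_Task 5 = 3+6 = 9
ES_Task 6 = 9; EF_Task 6 = 9+8 = 17
ES_Task 7 = 5; EF_Task 7 = 5+14 = 19
ES_Task 8 = max(EF_Task 1=3, EF_Task 5=9) = 9; EF_Task 8 = 9+6 = 15
ES_Task 9 = max(EF_Task 2=12, EF_Task 4=18, EF_Task 5=9, EF_Task 6=17, EF_Task 7=19, EF_Task 8=15) = 19; EF_Task 9 = 19+8 = 27
Expected project duration μ = 27 weeks. Critical path: Task 3 → Task 7 → Task 9.

27 weeks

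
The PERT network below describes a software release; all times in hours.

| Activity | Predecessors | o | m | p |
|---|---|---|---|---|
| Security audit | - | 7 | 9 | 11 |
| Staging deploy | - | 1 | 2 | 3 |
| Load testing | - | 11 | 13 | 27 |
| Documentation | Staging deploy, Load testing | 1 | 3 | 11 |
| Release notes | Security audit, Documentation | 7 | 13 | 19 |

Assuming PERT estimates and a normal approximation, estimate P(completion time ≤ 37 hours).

0.910

te_Security audit = (7 + 4·9 + 11)/6 = 54/6 = 9; σ²_Security audit = ((11−7)/6)² = 0.444
te_Staging deploy = (1 + 4·2 + 3)/6 = 12/6 = 2; σ²_Staging deploy = ((3−1)/6)² = 0.111
te_Load testing = (11 + 4·13 + 27)/6 = 90/6 = 15; σ²_Load testing = ((27−11)/6)² = 7.111
te_Documentation = (1 + 4·3 + 11)/6 = 24/6 = 4; σ²_Documentation = ((11−1)/6)² = 2.778
te_Release notes = (7 + 4·13 + 19)/6 = 78/6 = 13; σ²_Release notes = ((19−7)/6)² = 4.000

Forward pass:
ES_Security audit = 0; EF_Security audit = 9
ES_Staging deploy = 0; EF_Staging deploy = 2
ES_Load testing = 0; EF_Load testing = 15
ES_Documentation = max(EF_Staging deploy=2, EF_Load testing=15) = 15; EF_Documentation = 15+4 = 19
ES_Release notes = max(EF_Security audit=9, EF_Documentation=19) = 19; EF_Release notes = 19+13 = 32
Expected project duration μ = 32 hours. Critical path: Load testing → Documentation → Release notes.

Variance along critical path = 7.111 + 2.778 + 4.000 = 13.889; σ = √13.889 = 3.727 hours.
Z = (37 − 32) / 3.727 = 1.342
P(T ≤ 37) = Φ(1.342) ≈ 0.910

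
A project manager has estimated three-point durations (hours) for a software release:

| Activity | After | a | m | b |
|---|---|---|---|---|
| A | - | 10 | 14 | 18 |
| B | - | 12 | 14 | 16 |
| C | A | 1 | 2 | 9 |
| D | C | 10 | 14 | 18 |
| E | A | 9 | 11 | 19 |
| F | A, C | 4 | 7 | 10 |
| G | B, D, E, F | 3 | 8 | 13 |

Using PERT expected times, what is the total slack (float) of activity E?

5 hours

te_A = (10 + 4·14 + 18)/6 = 84/6 = 14
te_B = (12 + 4·14 + 16)/6 = 84/6 = 14
te_C = (1 + 4·2 + 9)/6 = 18/6 = 3
te_D = (10 + 4·14 + 18)/6 = 84/6 = 14
te_E = (9 + 4·11 + 19)/6 = 72/6 = 12
te_F = (4 + 4·7 + 10)/6 = 42/6 = 7
te_G = (3 + 4·8 + 13)/6 = 48/6 = 8

Forward pass:
ES_A = 0; EF_A = 14
ES_B = 0; EF_B = 14
ES_C = 14; EF_C = 14+3 = 17
ES_D = 17; EF_D = 17+14 = 31
ES_E = 14; EF_E = 14+12 = 26
ES_F = max(EF_A=14, EF_C=17) = 17; EF_F = 17+7 = 24
ES_G = max(EF_B=14, EF_D=31, EF_E=26, EF_F=24) = 31; EF_G = 31+8 = 39
Expected project duration μ = 39 hours. Critical path: A → C → D → G.

Backward pass:
LF_G = 39; LS_G = 39−8 = 31
LF_F = LS_G = 31; LS_F = 31−7 = 24
LF_E = LS_G = 31; LS_E = 31−12 = 19
LF_D = LS_G = 31; LS_D = 31−14 = 17
LF_C = min(LS_D=17, LS_F=24) = 17; LS_C = 17−3 = 14
LF_B = LS_G = 31; LS_B = 31−14 = 17
LF_A = min(LS_C=14, LS_E=19, LS_F=24) = 14; LS_A = 14−14 = 0
Slack_E = LS_E − ES_E = 19 − 14 = 5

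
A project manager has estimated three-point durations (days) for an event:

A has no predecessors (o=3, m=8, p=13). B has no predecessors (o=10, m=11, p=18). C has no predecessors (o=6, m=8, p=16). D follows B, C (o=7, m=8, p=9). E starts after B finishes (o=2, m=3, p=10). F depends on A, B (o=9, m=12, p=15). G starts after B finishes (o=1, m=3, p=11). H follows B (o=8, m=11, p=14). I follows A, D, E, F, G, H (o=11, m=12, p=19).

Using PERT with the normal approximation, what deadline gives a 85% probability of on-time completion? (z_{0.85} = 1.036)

te_A = (3 + 4·8 + 13)/6 = 48/6 = 8; σ²_A = ((13−3)/6)² = 2.778
te_B = (10 + 4·11 + 18)/6 = 72/6 = 12; σ²_B = ((18−10)/6)² = 1.778
te_C = (6 + 4·8 + 16)/6 = 54/6 = 9; σ²_C = ((16−6)/6)² = 2.778
te_D = (7 + 4·8 + 9)/6 = 48/6 = 8; σ²_D = ((9−7)/6)² = 0.111
te_E = (2 + 4·3 + 10)/6 = 24/6 = 4; σ²_E = ((10−2)/6)² = 1.778
te_F = (9 + 4·12 + 15)/6 = 72/6 = 12; σ²_F = ((15−9)/6)² = 1.000
te_G = (1 + 4·3 + 11)/6 = 24/6 = 4; σ²_G = ((11−1)/6)² = 2.778
te_H = (8 + 4·11 + 14)/6 = 66/6 = 11; σ²_H = ((14−8)/6)² = 1.000
te_I = (11 + 4·12 + 19)/6 = 78/6 = 13; σ²_I = ((19−11)/6)² = 1.778

Forward pass:
ES_A = 0; EF_A = 8
ES_B = 0; EF_B = 12
ES_C = 0; EF_C = 9
ES_D = max(EF_B=12, EF_C=9) = 12; EF_D = 12+8 = 20
ES_E = 12; EF_E = 12+4 = 16
ES_F = max(EF_A=8, EF_B=12) = 12; EF_F = 12+12 = 24
ES_G = 12; EF_G = 12+4 = 16
ES_H = 12; EF_H = 12+11 = 23
ES_I = max(EF_A=8, EF_D=20, EF_E=16, EF_F=24, EF_G=16, EF_H=23) = 24; EF_I = 24+13 = 37
Expected project duration μ = 37 days. Critical path: B → F → I.

Variance along critical path = 1.778 + 1.000 + 1.778 = 4.556; σ = 2.134 days.
D = μ + z·σ = 37 + 1.036·2.134 = 39.2 days

39.2 days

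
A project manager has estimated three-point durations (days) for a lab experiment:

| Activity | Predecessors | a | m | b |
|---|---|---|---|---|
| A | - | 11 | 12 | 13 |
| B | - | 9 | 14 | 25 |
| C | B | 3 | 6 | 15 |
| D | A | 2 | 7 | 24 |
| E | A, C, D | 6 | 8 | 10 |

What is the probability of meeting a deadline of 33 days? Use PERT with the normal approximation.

0.811

te_A = (11 + 4·12 + 13)/6 = 72/6 = 12; σ²_A = ((13−11)/6)² = 0.111
te_B = (9 + 4·14 + 25)/6 = 90/6 = 15; σ²_B = ((25−9)/6)² = 7.111
te_C = (3 + 4·6 + 15)/6 = 42/6 = 7; σ²_C = ((15−3)/6)² = 4.000
te_D = (2 + 4·7 + 24)/6 = 54/6 = 9; σ²_D = ((24−2)/6)² = 13.444
te_E = (6 + 4·8 + 10)/6 = 48/6 = 8; σ²_E = ((10−6)/6)² = 0.444

Forward pass:
ES_A = 0; EF_A = 12
ES_B = 0; EF_B = 15
ES_C = 15; EF_C = 15+7 = 22
ES_D = 12; EF_D = 12+9 = 21
ES_E = max(EF_A=12, EF_C=22, EF_D=21) = 22; EF_E = 22+8 = 30
Expected project duration μ = 30 days. Critical path: B → C → E.

Variance along critical path = 7.111 + 4.000 + 0.444 = 11.556; σ = √11.556 = 3.399 days.
Z = (33 − 30) / 3.399 = 0.883
P(T ≤ 33) = Φ(0.883) ≈ 0.811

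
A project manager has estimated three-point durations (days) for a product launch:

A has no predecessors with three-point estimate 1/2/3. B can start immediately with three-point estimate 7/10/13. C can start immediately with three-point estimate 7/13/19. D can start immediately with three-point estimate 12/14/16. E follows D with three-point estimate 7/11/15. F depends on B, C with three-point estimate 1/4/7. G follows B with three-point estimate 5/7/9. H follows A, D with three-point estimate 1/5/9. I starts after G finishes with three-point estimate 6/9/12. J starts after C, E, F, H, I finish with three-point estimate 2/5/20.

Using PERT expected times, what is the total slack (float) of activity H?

7 days

te_A = (1 + 4·2 + 3)/6 = 12/6 = 2
te_B = (7 + 4·10 + 13)/6 = 60/6 = 10
te_C = (7 + 4·13 + 19)/6 = 78/6 = 13
te_D = (12 + 4·14 + 16)/6 = 84/6 = 14
te_E = (7 + 4·11 + 15)/6 = 66/6 = 11
te_F = (1 + 4·4 + 7)/6 = 24/6 = 4
te_G = (5 + 4·7 + 9)/6 = 42/6 = 7
te_H = (1 + 4·5 + 9)/6 = 30/6 = 5
te_I = (6 + 4·9 + 12)/6 = 54/6 = 9
te_J = (2 + 4·5 + 20)/6 = 42/6 = 7

Forward pass:
ES_A = 0; EF_A = 2
ES_B = 0; EF_B = 10
ES_C = 0; EF_C = 13
ES_D = 0; EF_D = 14
ES_E = 14; EF_E = 14+11 = 25
ES_F = max(EF_B=10, EF_C=13) = 13; EF_F = 13+4 = 17
ES_G = 10; EF_G = 10+7 = 17
ES_H = max(EF_A=2, EF_D=14) = 14; EF_H = 14+5 = 19
ES_I = 17; EF_I = 17+9 = 26
ES_J = max(EF_C=13, EF_E=25, EF_F=17, EF_H=19, EF_I=26) = 26; EF_J = 26+7 = 33
Expected project duration μ = 33 days. Critical path: B → G → I → J.

Backward pass:
LF_J = 33; LS_J = 33−7 = 26
LF_I = LS_J = 26; LS_I = 26−9 = 17
LF_H = LS_J = 26; LS_H = 26−5 = 21
LF_G = LS_I = 17; LS_G = 17−7 = 10
LF_F = LS_J = 26; LS_F = 26−4 = 22
LF_E = LS_J = 26; LS_E = 26−11 = 15
LF_D = min(LS_E=15, LS_H=21) = 15; LS_D = 15−14 = 1
LF_C = min(LS_F=22, LS_J=26) = 22; LS_C = 22−13 = 9
LF_B = min(LS_F=22, LS_G=10) = 10; LS_B = 10−10 = 0
LF_A = LS_H = 21; LS_A = 21−2 = 19
Slack_H = LS_H − ES_H = 21 − 14 = 7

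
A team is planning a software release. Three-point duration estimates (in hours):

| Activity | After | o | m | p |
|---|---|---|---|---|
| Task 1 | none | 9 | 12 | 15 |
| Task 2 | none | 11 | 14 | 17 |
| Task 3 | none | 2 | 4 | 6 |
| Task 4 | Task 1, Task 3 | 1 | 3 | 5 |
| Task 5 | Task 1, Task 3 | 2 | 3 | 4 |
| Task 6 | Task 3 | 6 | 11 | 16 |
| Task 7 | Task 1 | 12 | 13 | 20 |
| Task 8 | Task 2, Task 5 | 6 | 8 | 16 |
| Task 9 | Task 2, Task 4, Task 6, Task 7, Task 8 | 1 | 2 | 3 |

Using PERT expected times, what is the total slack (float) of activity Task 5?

2 hours

te_Task 1 = (9 + 4·12 + 15)/6 = 72/6 = 12
te_Task 2 = (11 + 4·14 + 17)/6 = 84/6 = 14
te_Task 3 = (2 + 4·4 + 6)/6 = 24/6 = 4
te_Task 4 = (1 + 4·3 + 5)/6 = 18/6 = 3
te_Task 5 = (2 + 4·3 + 4)/6 = 18/6 = 3
te_Task 6 = (6 + 4·11 + 16)/6 = 66/6 = 11
te_Task 7 = (12 + 4·13 + 20)/6 = 84/6 = 14
te_Task 8 = (6 + 4·8 + 16)/6 = 54/6 = 9
te_Task 9 = (1 + 4·2 + 3)/6 = 12/6 = 2

Forward pass:
ES_Task 1 = 0; EF_Task 1 = 12
ES_Task 2 = 0; EF_Task 2 = 14
ES_Task 3 = 0; EF_Task 3 = 4
ES_Task 4 = max(EF_Task 1=12, EF_Task 3=4) = 12; EF_Task 4 = 12+3 = 15
ES_Task 5 = max(EF_Task 1=12, EF_Task 3=4) = 12; EF_Task 5 = 12+3 = 15
ES_Task 6 = 4; EF_Task 6 = 4+11 = 15
ES_Task 7 = 12; EF_Task 7 = 12+14 = 26
ES_Task 8 = max(EF_Task 2=14, EF_Task 5=15) = 15; EF_Task 8 = 15+9 = 24
ES_Task 9 = max(EF_Task 2=14, EF_Task 4=15, EF_Task 6=15, EF_Task 7=26, EF_Task 8=24) = 26; EF_Task 9 = 26+2 = 28
Expected project duration μ = 28 hours. Critical path: Task 1 → Task 7 → Task 9.

Backward pass:
LF_Task 9 = 28; LS_Task 9 = 28−2 = 26
LF_Task 8 = LS_Task 9 = 26; LS_Task 8 = 26−9 = 17
LF_Task 7 = LS_Task 9 = 26; LS_Task 7 = 26−14 = 12
LF_Task 6 = LS_Task 9 = 26; LS_Task 6 = 26−11 = 15
LF_Task 5 = LS_Task 8 = 17; LS_Task 5 = 17−3 = 14
LF_Task 4 = LS_Task 9 = 26; LS_Task 4 = 26−3 = 23
LF_Task 3 = min(LS_Task 4=23, LS_Task 5=14, LS_Task 6=15) = 14; LS_Task 3 = 14−4 = 10
LF_Task 2 = min(LS_Task 8=17, LS_Task 9=26) = 17; LS_Task 2 = 17−14 = 3
LF_Task 1 = min(LS_Task 4=23, LS_Task 5=14, LS_Task 7=12) = 12; LS_Task 1 = 12−12 = 0
Slack_Task 5 = LS_Task 5 − ES_Task 5 = 14 − 12 = 2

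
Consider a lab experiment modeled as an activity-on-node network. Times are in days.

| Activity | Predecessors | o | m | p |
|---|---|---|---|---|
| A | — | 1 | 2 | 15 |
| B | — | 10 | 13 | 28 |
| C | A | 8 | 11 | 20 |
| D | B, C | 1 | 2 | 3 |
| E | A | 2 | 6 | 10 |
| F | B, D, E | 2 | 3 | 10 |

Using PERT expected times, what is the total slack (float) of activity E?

8 days

te_A = (1 + 4·2 + 15)/6 = 24/6 = 4
te_B = (10 + 4·13 + 28)/6 = 90/6 = 15
te_C = (8 + 4·11 + 20)/6 = 72/6 = 12
te_D = (1 + 4·2 + 3)/6 = 12/6 = 2
te_E = (2 + 4·6 + 10)/6 = 36/6 = 6
te_F = (2 + 4·3 + 10)/6 = 24/6 = 4

Forward pass:
ES_A = 0; EF_A = 4
ES_B = 0; EF_B = 15
ES_C = 4; EF_C = 4+12 = 16
ES_D = max(EF_B=15, EF_C=16) = 16; EF_D = 16+2 = 18
ES_E = 4; EF_E = 4+6 = 10
ES_F = max(EF_B=15, EF_D=18, EF_E=10) = 18; EF_F = 18+4 = 22
Expected project duration μ = 22 days. Critical path: A → C → D → F.

Backward pass:
LF_F = 22; LS_F = 22−4 = 18
LF_E = LS_F = 18; LS_E = 18−6 = 12
LF_D = LS_F = 18; LS_D = 18−2 = 16
LF_C = LS_D = 16; LS_C = 16−12 = 4
LF_B = min(LS_D=16, LS_F=18) = 16; LS_B = 16−15 = 1
LF_A = min(LS_C=4, LS_E=12) = 4; LS_A = 4−4 = 0
Slack_E = LS_E − ES_E = 12 − 4 = 8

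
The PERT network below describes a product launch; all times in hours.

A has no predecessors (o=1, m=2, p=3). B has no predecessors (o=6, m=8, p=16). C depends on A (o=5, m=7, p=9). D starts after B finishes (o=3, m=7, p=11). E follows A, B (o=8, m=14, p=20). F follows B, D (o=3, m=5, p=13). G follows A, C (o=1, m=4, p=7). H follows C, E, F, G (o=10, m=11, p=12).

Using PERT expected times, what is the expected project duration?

34 hours

te_A = (1 + 4·2 + 3)/6 = 12/6 = 2
te_B = (6 + 4·8 + 16)/6 = 54/6 = 9
te_C = (5 + 4·7 + 9)/6 = 42/6 = 7
te_D = (3 + 4·7 + 11)/6 = 42/6 = 7
te_E = (8 + 4·14 + 20)/6 = 84/6 = 14
te_F = (3 + 4·5 + 13)/6 = 36/6 = 6
te_G = (1 + 4·4 + 7)/6 = 24/6 = 4
te_H = (10 + 4·11 + 12)/6 = 66/6 = 11

Forward pass:
ES_A = 0; EF_A = 2
ES_B = 0; EF_B = 9
ES_C = 2; EF_C = 2+7 = 9
ES_D = 9; EF_D = 9+7 = 16
ES_E = max(EF_A=2, EF_B=9) = 9; EF_E = 9+14 = 23
ES_F = max(EF_B=9, EF_D=16) = 16; EF_F = 16+6 = 22
ES_G = max(EF_A=2, EF_C=9) = 9; EF_G = 9+4 = 13
ES_H = max(EF_C=9, EF_E=23, EF_F=22, EF_G=13) = 23; EF_H = 23+11 = 34
Expected project duration μ = 34 hours. Critical path: B → E → H.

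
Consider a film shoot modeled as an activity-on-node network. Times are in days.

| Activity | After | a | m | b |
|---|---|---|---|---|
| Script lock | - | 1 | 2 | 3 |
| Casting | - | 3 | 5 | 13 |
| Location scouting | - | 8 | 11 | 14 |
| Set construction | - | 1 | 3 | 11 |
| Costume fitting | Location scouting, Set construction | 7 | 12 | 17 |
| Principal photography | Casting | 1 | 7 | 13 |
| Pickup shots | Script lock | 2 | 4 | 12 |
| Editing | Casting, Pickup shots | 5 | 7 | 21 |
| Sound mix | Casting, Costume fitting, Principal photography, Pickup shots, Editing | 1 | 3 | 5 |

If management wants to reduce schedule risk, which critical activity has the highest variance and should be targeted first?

Costume fitting

te_Script lock = (1 + 4·2 + 3)/6 = 12/6 = 2; σ²_Script lock = ((3−1)/6)² = 0.111
te_Casting = (3 + 4·5 + 13)/6 = 36/6 = 6; σ²_Casting = ((13−3)/6)² = 2.778
te_Location scouting = (8 + 4·11 + 14)/6 = 66/6 = 11; σ²_Location scouting = ((14−8)/6)² = 1.000
te_Set construction = (1 + 4·3 + 11)/6 = 24/6 = 4; σ²_Set construction = ((11−1)/6)² = 2.778
te_Costume fitting = (7 + 4·12 + 17)/6 = 72/6 = 12; σ²_Costume fitting = ((17−7)/6)² = 2.778
te_Principal photography = (1 + 4·7 + 13)/6 = 42/6 = 7; σ²_Principal photography = ((13−1)/6)² = 4.000
te_Pickup shots = (2 + 4·4 + 12)/6 = 30/6 = 5; σ²_Pickup shots = ((12−2)/6)² = 2.778
te_Editing = (5 + 4·7 + 21)/6 = 54/6 = 9; σ²_Editing = ((21−5)/6)² = 7.111
te_Sound mix = (1 + 4·3 + 5)/6 = 18/6 = 3; σ²_Sound mix = ((5−1)/6)² = 0.444

Forward pass:
ES_Script lock = 0; EF_Script lock = 2
ES_Casting = 0; EF_Casting = 6
ES_Location scouting = 0; EF_Location scouting = 11
ES_Set construction = 0; EF_Set construction = 4
ES_Costume fitting = max(EF_Location scouting=11, EF_Set construction=4) = 11; EF_Costume fitting = 11+12 = 23
ES_Principal photography = 6; EF_Principal photography = 6+7 = 13
ES_Pickup shots = 2; EF_Pickup shots = 2+5 = 7
ES_Editing = max(EF_Casting=6, EF_Pickup shots=7) = 7; EF_Editing = 7+9 = 16
ES_Sound mix = max(EF_Casting=6, EF_Costume fitting=23, EF_Principal photography=13, EF_Pickup shots=7, EF_Editing=16) = 23; EF_Sound mix = 23+3 = 26
Expected project duration μ = 26 days. Critical path: Location scouting → Costume fitting → Sound mix.

Variances on critical path: σ²_Location scouting=1.000, σ²_Costume fitting=2.778, σ²_Sound mix=0.444.
Largest is σ²_Costume fitting = 2.778.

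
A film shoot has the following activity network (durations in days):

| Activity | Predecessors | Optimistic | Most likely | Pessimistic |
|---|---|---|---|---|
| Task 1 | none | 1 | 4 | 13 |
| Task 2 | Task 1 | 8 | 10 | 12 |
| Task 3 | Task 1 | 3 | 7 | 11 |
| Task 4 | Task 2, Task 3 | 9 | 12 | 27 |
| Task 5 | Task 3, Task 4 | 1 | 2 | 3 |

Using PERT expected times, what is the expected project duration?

31 days

te_Task 1 = (1 + 4·4 + 13)/6 = 30/6 = 5
te_Task 2 = (8 + 4·10 + 12)/6 = 60/6 = 10
te_Task 3 = (3 + 4·7 + 11)/6 = 42/6 = 7
te_Task 4 = (9 + 4·12 + 27)/6 = 84/6 = 14
te_Task 5 = (1 + 4·2 + 3)/6 = 12/6 = 2

Forward pass:
ES_Task 1 = 0; EF_Task 1 = 5
ES_Task 2 = 5; EF_Task 2 = 5+10 = 15
ES_Task 3 = 5; EF_Task 3 = 5+7 = 12
ES_Task 4 = max(EF_Task 2=15, EF_Task 3=12) = 15; EF_Task 4 = 15+14 = 29
ES_Task 5 = max(EF_Task 3=12, EF_Task 4=29) = 29; EF_Task 5 = 29+2 = 31
Expected project duration μ = 31 days. Critical path: Task 1 → Task 2 → Task 4 → Task 5.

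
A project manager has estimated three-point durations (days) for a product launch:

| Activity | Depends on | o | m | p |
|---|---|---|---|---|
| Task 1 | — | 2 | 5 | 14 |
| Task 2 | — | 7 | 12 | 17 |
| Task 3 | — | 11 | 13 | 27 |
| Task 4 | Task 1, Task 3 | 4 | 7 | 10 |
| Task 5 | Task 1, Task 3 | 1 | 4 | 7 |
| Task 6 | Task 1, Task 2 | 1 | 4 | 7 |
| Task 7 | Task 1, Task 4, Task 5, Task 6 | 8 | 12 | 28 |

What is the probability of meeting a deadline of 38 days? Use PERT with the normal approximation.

0.676

te_Task 1 = (2 + 4·5 + 14)/6 = 36/6 = 6; σ²_Task 1 = ((14−2)/6)² = 4.000
te_Task 2 = (7 + 4·12 + 17)/6 = 72/6 = 12; σ²_Task 2 = ((17−7)/6)² = 2.778
te_Task 3 = (11 + 4·13 + 27)/6 = 90/6 = 15; σ²_Task 3 = ((27−11)/6)² = 7.111
te_Task 4 = (4 + 4·7 + 10)/6 = 42/6 = 7; σ²_Task 4 = ((10−4)/6)² = 1.000
te_Task 5 = (1 + 4·4 + 7)/6 = 24/6 = 4; σ²_Task 5 = ((7−1)/6)² = 1.000
te_Task 6 = (1 + 4·4 + 7)/6 = 24/6 = 4; σ²_Task 6 = ((7−1)/6)² = 1.000
te_Task 7 = (8 + 4·12 + 28)/6 = 84/6 = 14; σ²_Task 7 = ((28−8)/6)² = 11.111

Forward pass:
ES_Task 1 = 0; EF_Task 1 = 6
ES_Task 2 = 0; EF_Task 2 = 12
ES_Task 3 = 0; EF_Task 3 = 15
ES_Task 4 = max(EF_Task 1=6, EF_Task 3=15) = 15; EF_Task 4 = 15+7 = 22
ES_Task 5 = max(EF_Task 1=6, EF_Task 3=15) = 15; EF_Task 5 = 15+4 = 19
ES_Task 6 = max(EF_Task 1=6, EF_Task 2=12) = 12; EF_Task 6 = 12+4 = 16
ES_Task 7 = max(EF_Task 1=6, EF_Task 4=22, EF_Task 5=19, EF_Task 6=16) = 22; EF_Task 7 = 22+14 = 36
Expected project duration μ = 36 days. Critical path: Task 3 → Task 4 → Task 7.

Variance along critical path = 7.111 + 1.000 + 11.111 = 19.222; σ = √19.222 = 4.384 days.
Z = (38 − 36) / 4.384 = 0.456
P(T ≤ 38) = Φ(0.456) ≈ 0.676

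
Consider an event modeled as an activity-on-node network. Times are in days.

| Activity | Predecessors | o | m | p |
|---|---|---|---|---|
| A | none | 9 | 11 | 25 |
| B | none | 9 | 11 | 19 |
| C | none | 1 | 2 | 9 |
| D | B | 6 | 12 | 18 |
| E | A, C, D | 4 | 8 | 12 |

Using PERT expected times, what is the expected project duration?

32 days

te_A = (9 + 4·11 + 25)/6 = 78/6 = 13
te_B = (9 + 4·11 + 19)/6 = 72/6 = 12
te_C = (1 + 4·2 + 9)/6 = 18/6 = 3
te_D = (6 + 4·12 + 18)/6 = 72/6 = 12
te_E = (4 + 4·8 + 12)/6 = 48/6 = 8

Forward pass:
ES_A = 0; EF_A = 13
ES_B = 0; EF_B = 12
ES_C = 0; EF_C = 3
ES_D = 12; EF_D = 12+12 = 24
ES_E = max(EF_A=13, EF_C=3, EF_D=24) = 24; EF_E = 24+8 = 32
Expected project duration μ = 32 days. Critical path: B → D → E.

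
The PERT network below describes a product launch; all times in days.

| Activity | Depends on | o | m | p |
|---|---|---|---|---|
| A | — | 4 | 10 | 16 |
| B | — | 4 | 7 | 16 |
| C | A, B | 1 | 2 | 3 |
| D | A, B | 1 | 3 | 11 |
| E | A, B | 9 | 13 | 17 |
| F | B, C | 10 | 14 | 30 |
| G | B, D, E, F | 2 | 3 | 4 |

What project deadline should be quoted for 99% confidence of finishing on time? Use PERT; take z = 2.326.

te_A = (4 + 4·10 + 16)/6 = 60/6 = 10; σ²_A = ((16−4)/6)² = 4.000
te_B = (4 + 4·7 + 16)/6 = 48/6 = 8; σ²_B = ((16−4)/6)² = 4.000
te_C = (1 + 4·2 + 3)/6 = 12/6 = 2; σ²_C = ((3−1)/6)² = 0.111
te_D = (1 + 4·3 + 11)/6 = 24/6 = 4; σ²_D = ((11−1)/6)² = 2.778
te_E = (9 + 4·13 + 17)/6 = 78/6 = 13; σ²_E = ((17−9)/6)² = 1.778
te_F = (10 + 4·14 + 30)/6 = 96/6 = 16; σ²_F = ((30−10)/6)² = 11.111
te_G = (2 + 4·3 + 4)/6 = 18/6 = 3; σ²_G = ((4−2)/6)² = 0.111

Forward pass:
ES_A = 0; EF_A = 10
ES_B = 0; EF_B = 8
ES_C = max(EF_A=10, EF_B=8) = 10; EF_C = 10+2 = 12
ES_D = max(EF_A=10, EF_B=8) = 10; EF_D = 10+4 = 14
ES_E = max(EF_A=10, EF_B=8) = 10; EF_E = 10+13 = 23
ES_F = max(EF_B=8, EF_C=12) = 12; EF_F = 12+16 = 28
ES_G = max(EF_B=8, EF_D=14, EF_E=23, EF_F=28) = 28; EF_G = 28+3 = 31
Expected project duration μ = 31 days. Critical path: A → C → F → G.

Variance along critical path = 4.000 + 0.111 + 11.111 + 0.111 = 15.333; σ = 3.916 days.
D = μ + z·σ = 31 + 2.326·3.916 = 40.1 days

40.1 days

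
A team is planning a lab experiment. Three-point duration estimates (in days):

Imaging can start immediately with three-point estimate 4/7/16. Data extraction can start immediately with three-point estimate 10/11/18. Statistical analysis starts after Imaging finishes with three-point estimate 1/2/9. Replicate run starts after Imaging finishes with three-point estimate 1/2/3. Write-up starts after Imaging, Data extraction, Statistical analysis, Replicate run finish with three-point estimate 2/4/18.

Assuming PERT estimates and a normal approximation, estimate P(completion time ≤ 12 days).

te_Imaging = (4 + 4·7 + 16)/6 = 48/6 = 8; σ²_Imaging = ((16−4)/6)² = 4.000
te_Data extraction = (10 + 4·11 + 18)/6 = 72/6 = 12; σ²_Data extraction = ((18−10)/6)² = 1.778
te_Statistical analysis = (1 + 4·2 + 9)/6 = 18/6 = 3; σ²_Statistical analysis = ((9−1)/6)² = 1.778
te_Replicate run = (1 + 4·2 + 3)/6 = 12/6 = 2; σ²_Replicate run = ((3−1)/6)² = 0.111
te_Write-up = (2 + 4·4 + 18)/6 = 36/6 = 6; σ²_Write-up = ((18−2)/6)² = 7.111

Forward pass:
ES_Imaging = 0; EF_Imaging = 8
ES_Data extraction = 0; EF_Data extraction = 12
ES_Statistical analysis = 8; EF_Statistical analysis = 8+3 = 11
ES_Replicate run = 8; EF_Replicate run = 8+2 = 10
ES_Write-up = max(EF_Imaging=8, EF_Data extraction=12, EF_Statistical analysis=11, EF_Replicate run=10) = 12; EF_Write-up = 12+6 = 18
Expected project duration μ = 18 days. Critical path: Data extraction → Write-up.

Variance along critical path = 1.778 + 7.111 = 8.889; σ = √8.889 = 2.981 days.
Z = (12 − 18) / 2.981 = -2.012
P(T ≤ 12) = Φ(-2.012) ≈ 0.022

0.022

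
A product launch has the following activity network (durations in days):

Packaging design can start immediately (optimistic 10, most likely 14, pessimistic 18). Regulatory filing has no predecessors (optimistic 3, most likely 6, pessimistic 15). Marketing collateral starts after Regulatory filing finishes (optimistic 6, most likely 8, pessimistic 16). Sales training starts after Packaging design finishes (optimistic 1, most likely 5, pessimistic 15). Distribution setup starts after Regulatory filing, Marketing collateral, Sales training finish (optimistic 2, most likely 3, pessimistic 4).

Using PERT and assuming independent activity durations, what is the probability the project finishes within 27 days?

0.930

te_Packaging design = (10 + 4·14 + 18)/6 = 84/6 = 14; σ²_Packaging design = ((18−10)/6)² = 1.778
te_Regulatory filing = (3 + 4·6 + 15)/6 = 42/6 = 7; σ²_Regulatory filing = ((15−3)/6)² = 4.000
te_Marketing collateral = (6 + 4·8 + 16)/6 = 54/6 = 9; σ²_Marketing collateral = ((16−6)/6)² = 2.778
te_Sales training = (1 + 4·5 + 15)/6 = 36/6 = 6; σ²_Sales training = ((15−1)/6)² = 5.444
te_Distribution setup = (2 + 4·3 + 4)/6 = 18/6 = 3; σ²_Distribution setup = ((4−2)/6)² = 0.111

Forward pass:
ES_Packaging design = 0; EF_Packaging design = 14
ES_Regulatory filing = 0; EF_Regulatory filing = 7
ES_Marketing collateral = 7; EF_Marketing collateral = 7+9 = 16
ES_Sales training = 14; EF_Sales training = 14+6 = 20
ES_Distribution setup = max(EF_Regulatory filing=7, EF_Marketing collateral=16, EF_Sales training=20) = 20; EF_Distribution setup = 20+3 = 23
Expected project duration μ = 23 days. Critical path: Packaging design → Sales training → Distribution setup.

Variance along critical path = 1.778 + 5.444 + 0.111 = 7.333; σ = √7.333 = 2.708 days.
Z = (27 − 23) / 2.708 = 1.477
P(T ≤ 27) = Φ(1.477) ≈ 0.930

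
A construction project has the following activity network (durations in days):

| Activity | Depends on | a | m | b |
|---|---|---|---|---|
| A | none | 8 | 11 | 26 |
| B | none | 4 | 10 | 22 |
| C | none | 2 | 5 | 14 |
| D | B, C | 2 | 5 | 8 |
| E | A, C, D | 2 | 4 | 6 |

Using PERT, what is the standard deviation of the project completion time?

te_A = (8 + 4·11 + 26)/6 = 78/6 = 13; σ²_A = ((26−8)/6)² = 9.000
te_B = (4 + 4·10 + 22)/6 = 66/6 = 11; σ²_B = ((22−4)/6)² = 9.000
te_C = (2 + 4·5 + 14)/6 = 36/6 = 6; σ²_C = ((14−2)/6)² = 4.000
te_D = (2 + 4·5 + 8)/6 = 30/6 = 5; σ²_D = ((8−2)/6)² = 1.000
te_E = (2 + 4·4 + 6)/6 = 24/6 = 4; σ²_E = ((6−2)/6)² = 0.444

Forward pass:
ES_A = 0; EF_A = 13
ES_B = 0; EF_B = 11
ES_C = 0; EF_C = 6
ES_D = max(EF_B=11, EF_C=6) = 11; EF_D = 11+5 = 16
ES_E = max(EF_A=13, EF_C=6, EF_D=16) = 16; EF_E = 16+4 = 20
Expected project duration μ = 20 days. Critical path: B → D → E.

Variance along critical path = 9.000 + 1.000 + 0.444 = 10.444
σ = √10.444 = 3.232 days

3.23 days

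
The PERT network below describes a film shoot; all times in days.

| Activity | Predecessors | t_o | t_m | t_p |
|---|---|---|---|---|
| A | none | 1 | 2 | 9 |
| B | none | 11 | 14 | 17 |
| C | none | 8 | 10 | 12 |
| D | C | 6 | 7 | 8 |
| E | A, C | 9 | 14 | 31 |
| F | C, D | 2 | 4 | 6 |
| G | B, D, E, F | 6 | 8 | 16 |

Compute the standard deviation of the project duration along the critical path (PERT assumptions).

4.08 days

te_A = (1 + 4·2 + 9)/6 = 18/6 = 3; σ²_A = ((9−1)/6)² = 1.778
te_B = (11 + 4·14 + 17)/6 = 84/6 = 14; σ²_B = ((17−11)/6)² = 1.000
te_C = (8 + 4·10 + 12)/6 = 60/6 = 10; σ²_C = ((12−8)/6)² = 0.444
te_D = (6 + 4·7 + 8)/6 = 42/6 = 7; σ²_D = ((8−6)/6)² = 0.111
te_E = (9 + 4·14 + 31)/6 = 96/6 = 16; σ²_E = ((31−9)/6)² = 13.444
te_F = (2 + 4·4 + 6)/6 = 24/6 = 4; σ²_F = ((6−2)/6)² = 0.444
te_G = (6 + 4·8 + 16)/6 = 54/6 = 9; σ²_G = ((16−6)/6)² = 2.778

Forward pass:
ES_A = 0; EF_A = 3
ES_B = 0; EF_B = 14
ES_C = 0; EF_C = 10
ES_D = 10; EF_D = 10+7 = 17
ES_E = max(EF_A=3, EF_C=10) = 10; EF_E = 10+16 = 26
ES_F = max(EF_C=10, EF_D=17) = 17; EF_F = 17+4 = 21
ES_G = max(EF_B=14, EF_D=17, EF_E=26, EF_F=21) = 26; EF_G = 26+9 = 35
Expected project duration μ = 35 days. Critical path: C → E → G.

Variance along critical path = 0.444 + 13.444 + 2.778 = 16.667
σ = √16.667 = 4.082 days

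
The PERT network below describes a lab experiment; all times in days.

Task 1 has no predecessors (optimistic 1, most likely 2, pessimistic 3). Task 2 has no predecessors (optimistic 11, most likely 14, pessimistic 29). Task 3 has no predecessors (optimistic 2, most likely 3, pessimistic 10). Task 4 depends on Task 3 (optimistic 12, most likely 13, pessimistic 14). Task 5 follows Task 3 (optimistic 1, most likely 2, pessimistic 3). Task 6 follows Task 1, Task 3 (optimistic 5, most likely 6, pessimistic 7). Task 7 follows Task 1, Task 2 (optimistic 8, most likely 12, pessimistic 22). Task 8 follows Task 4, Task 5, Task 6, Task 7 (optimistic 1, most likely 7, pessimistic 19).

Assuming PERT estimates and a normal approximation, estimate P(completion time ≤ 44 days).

te_Task 1 = (1 + 4·2 + 3)/6 = 12/6 = 2; σ²_Task 1 = ((3−1)/6)² = 0.111
te_Task 2 = (11 + 4·14 + 29)/6 = 96/6 = 16; σ²_Task 2 = ((29−11)/6)² = 9.000
te_Task 3 = (2 + 4·3 + 10)/6 = 24/6 = 4; σ²_Task 3 = ((10−2)/6)² = 1.778
te_Task 4 = (12 + 4·13 + 14)/6 = 78/6 = 13; σ²_Task 4 = ((14−12)/6)² = 0.111
te_Task 5 = (1 + 4·2 + 3)/6 = 12/6 = 2; σ²_Task 5 = ((3−1)/6)² = 0.111
te_Task 6 = (5 + 4·6 + 7)/6 = 36/6 = 6; σ²_Task 6 = ((7−5)/6)² = 0.111
te_Task 7 = (8 + 4·12 + 22)/6 = 78/6 = 13; σ²_Task 7 = ((22−8)/6)² = 5.444
te_Task 8 = (1 + 4·7 + 19)/6 = 48/6 = 8; σ²_Task 8 = ((19−1)/6)² = 9.000

Forward pass:
ES_Task 1 = 0; EF_Task 1 = 2
ES_Task 2 = 0; EF_Task 2 = 16
ES_Task 3 = 0; EF_Task 3 = 4
ES_Task 4 = 4; EF_Task 4 = 4+13 = 17
ES_Task 5 = 4; EF_Task 5 = 4+2 = 6
ES_Task 6 = max(EF_Task 1=2, EF_Task 3=4) = 4; EF_Task 6 = 4+6 = 10
ES_Task 7 = max(EF_Task 1=2, EF_Task 2=16) = 16; EF_Task 7 = 16+13 = 29
ES_Task 8 = max(EF_Task 4=17, EF_Task 5=6, EF_Task 6=10, EF_Task 7=29) = 29; EF_Task 8 = 29+8 = 37
Expected project duration μ = 37 days. Critical path: Task 2 → Task 7 → Task 8.

Variance along critical path = 9.000 + 5.444 + 9.000 = 23.444; σ = √23.444 = 4.842 days.
Z = (44 − 37) / 4.842 = 1.446
P(T ≤ 44) = Φ(1.446) ≈ 0.926

0.926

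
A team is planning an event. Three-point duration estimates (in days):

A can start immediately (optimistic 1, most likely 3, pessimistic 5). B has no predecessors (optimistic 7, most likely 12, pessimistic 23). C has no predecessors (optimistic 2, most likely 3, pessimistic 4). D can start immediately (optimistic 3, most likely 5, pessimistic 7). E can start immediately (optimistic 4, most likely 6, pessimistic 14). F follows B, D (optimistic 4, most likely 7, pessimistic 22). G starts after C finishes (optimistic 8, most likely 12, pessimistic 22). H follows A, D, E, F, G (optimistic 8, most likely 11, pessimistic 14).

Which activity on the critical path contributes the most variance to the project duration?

te_A = (1 + 4·3 + 5)/6 = 18/6 = 3; σ²_A = ((5−1)/6)² = 0.444
te_B = (7 + 4·12 + 23)/6 = 78/6 = 13; σ²_B = ((23−7)/6)² = 7.111
te_C = (2 + 4·3 + 4)/6 = 18/6 = 3; σ²_C = ((4−2)/6)² = 0.111
te_D = (3 + 4·5 + 7)/6 = 30/6 = 5; σ²_D = ((7−3)/6)² = 0.444
te_E = (4 + 4·6 + 14)/6 = 42/6 = 7; σ²_E = ((14−4)/6)² = 2.778
te_F = (4 + 4·7 + 22)/6 = 54/6 = 9; σ²_F = ((22−4)/6)² = 9.000
te_G = (8 + 4·12 + 22)/6 = 78/6 = 13; σ²_G = ((22−8)/6)² = 5.444
te_H = (8 + 4·11 + 14)/6 = 66/6 = 11; σ²_H = ((14−8)/6)² = 1.000

Forward pass:
ES_A = 0; EF_A = 3
ES_B = 0; EF_B = 13
ES_C = 0; EF_C = 3
ES_D = 0; EF_D = 5
ES_E = 0; EF_E = 7
ES_F = max(EF_B=13, EF_D=5) = 13; EF_F = 13+9 = 22
ES_G = 3; EF_G = 3+13 = 16
ES_H = max(EF_A=3, EF_D=5, EF_E=7, EF_F=22, EF_G=16) = 22; EF_H = 22+11 = 33
Expected project duration μ = 33 days. Critical path: B → F → H.

Variances on critical path: σ²_B=7.111, σ²_F=9.000, σ²_H=1.000.
Largest is σ²_F = 9.000.

F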